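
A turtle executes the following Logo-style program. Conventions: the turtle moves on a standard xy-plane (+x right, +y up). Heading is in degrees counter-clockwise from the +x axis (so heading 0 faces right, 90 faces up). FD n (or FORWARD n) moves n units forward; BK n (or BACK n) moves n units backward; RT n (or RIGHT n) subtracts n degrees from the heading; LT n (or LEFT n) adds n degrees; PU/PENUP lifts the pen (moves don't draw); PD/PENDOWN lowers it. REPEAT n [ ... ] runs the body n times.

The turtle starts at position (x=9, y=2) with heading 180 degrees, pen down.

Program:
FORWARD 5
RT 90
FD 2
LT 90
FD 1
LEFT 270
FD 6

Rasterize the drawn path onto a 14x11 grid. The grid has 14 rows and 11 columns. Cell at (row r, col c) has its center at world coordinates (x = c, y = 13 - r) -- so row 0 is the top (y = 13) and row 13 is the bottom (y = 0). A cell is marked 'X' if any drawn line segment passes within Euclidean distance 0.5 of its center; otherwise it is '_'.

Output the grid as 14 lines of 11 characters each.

Answer: ___________
___________
___________
___X_______
___X_______
___X_______
___X_______
___X_______
___X_______
___XX______
____X______
____XXXXXX_
___________
___________

Derivation:
Segment 0: (9,2) -> (4,2)
Segment 1: (4,2) -> (4,4)
Segment 2: (4,4) -> (3,4)
Segment 3: (3,4) -> (3,10)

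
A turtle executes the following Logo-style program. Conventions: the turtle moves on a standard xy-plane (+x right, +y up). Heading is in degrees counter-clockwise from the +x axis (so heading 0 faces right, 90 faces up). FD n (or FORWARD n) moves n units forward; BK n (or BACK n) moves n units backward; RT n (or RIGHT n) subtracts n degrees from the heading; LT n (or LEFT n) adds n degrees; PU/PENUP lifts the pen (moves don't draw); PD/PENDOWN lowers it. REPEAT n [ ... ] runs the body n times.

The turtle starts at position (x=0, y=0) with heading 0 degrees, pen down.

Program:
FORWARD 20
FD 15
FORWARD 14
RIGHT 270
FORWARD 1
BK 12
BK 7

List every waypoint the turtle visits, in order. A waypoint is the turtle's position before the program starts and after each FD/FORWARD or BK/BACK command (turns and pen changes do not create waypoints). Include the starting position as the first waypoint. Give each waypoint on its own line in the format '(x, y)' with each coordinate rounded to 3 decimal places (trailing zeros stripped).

Answer: (0, 0)
(20, 0)
(35, 0)
(49, 0)
(49, 1)
(49, -11)
(49, -18)

Derivation:
Executing turtle program step by step:
Start: pos=(0,0), heading=0, pen down
FD 20: (0,0) -> (20,0) [heading=0, draw]
FD 15: (20,0) -> (35,0) [heading=0, draw]
FD 14: (35,0) -> (49,0) [heading=0, draw]
RT 270: heading 0 -> 90
FD 1: (49,0) -> (49,1) [heading=90, draw]
BK 12: (49,1) -> (49,-11) [heading=90, draw]
BK 7: (49,-11) -> (49,-18) [heading=90, draw]
Final: pos=(49,-18), heading=90, 6 segment(s) drawn
Waypoints (7 total):
(0, 0)
(20, 0)
(35, 0)
(49, 0)
(49, 1)
(49, -11)
(49, -18)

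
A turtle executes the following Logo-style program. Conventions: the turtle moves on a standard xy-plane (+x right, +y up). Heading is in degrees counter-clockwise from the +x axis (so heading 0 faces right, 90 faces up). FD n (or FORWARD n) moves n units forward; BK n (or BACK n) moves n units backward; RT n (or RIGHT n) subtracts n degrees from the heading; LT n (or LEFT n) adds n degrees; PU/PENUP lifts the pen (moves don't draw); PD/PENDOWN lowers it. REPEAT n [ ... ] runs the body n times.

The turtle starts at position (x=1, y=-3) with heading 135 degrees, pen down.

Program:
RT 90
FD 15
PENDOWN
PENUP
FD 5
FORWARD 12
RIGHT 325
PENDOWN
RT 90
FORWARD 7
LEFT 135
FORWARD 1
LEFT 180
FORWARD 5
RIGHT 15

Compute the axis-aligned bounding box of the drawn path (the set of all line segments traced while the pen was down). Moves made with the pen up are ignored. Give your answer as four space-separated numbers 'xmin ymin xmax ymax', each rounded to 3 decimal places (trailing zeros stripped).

Executing turtle program step by step:
Start: pos=(1,-3), heading=135, pen down
RT 90: heading 135 -> 45
FD 15: (1,-3) -> (11.607,7.607) [heading=45, draw]
PD: pen down
PU: pen up
FD 5: (11.607,7.607) -> (15.142,11.142) [heading=45, move]
FD 12: (15.142,11.142) -> (23.627,19.627) [heading=45, move]
RT 325: heading 45 -> 80
PD: pen down
RT 90: heading 80 -> 350
FD 7: (23.627,19.627) -> (30.521,18.412) [heading=350, draw]
LT 135: heading 350 -> 125
FD 1: (30.521,18.412) -> (29.947,19.231) [heading=125, draw]
LT 180: heading 125 -> 305
FD 5: (29.947,19.231) -> (32.815,15.135) [heading=305, draw]
RT 15: heading 305 -> 290
Final: pos=(32.815,15.135), heading=290, 4 segment(s) drawn

Segment endpoints: x in {1, 11.607, 23.627, 29.947, 30.521, 32.815}, y in {-3, 7.607, 15.135, 18.412, 19.231, 19.627}
xmin=1, ymin=-3, xmax=32.815, ymax=19.627

Answer: 1 -3 32.815 19.627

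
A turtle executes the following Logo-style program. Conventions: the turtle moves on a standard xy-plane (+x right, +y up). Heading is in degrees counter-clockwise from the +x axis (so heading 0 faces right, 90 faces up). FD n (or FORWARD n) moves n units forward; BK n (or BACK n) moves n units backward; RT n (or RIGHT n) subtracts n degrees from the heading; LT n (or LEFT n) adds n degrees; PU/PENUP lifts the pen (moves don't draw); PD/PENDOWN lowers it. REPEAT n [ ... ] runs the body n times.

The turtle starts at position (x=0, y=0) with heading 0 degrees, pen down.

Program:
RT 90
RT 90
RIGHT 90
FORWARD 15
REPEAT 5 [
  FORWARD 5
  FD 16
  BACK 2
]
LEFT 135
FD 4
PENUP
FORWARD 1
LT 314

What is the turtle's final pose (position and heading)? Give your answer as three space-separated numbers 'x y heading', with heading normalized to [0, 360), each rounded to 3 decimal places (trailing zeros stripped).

Answer: -3.536 106.464 179

Derivation:
Executing turtle program step by step:
Start: pos=(0,0), heading=0, pen down
RT 90: heading 0 -> 270
RT 90: heading 270 -> 180
RT 90: heading 180 -> 90
FD 15: (0,0) -> (0,15) [heading=90, draw]
REPEAT 5 [
  -- iteration 1/5 --
  FD 5: (0,15) -> (0,20) [heading=90, draw]
  FD 16: (0,20) -> (0,36) [heading=90, draw]
  BK 2: (0,36) -> (0,34) [heading=90, draw]
  -- iteration 2/5 --
  FD 5: (0,34) -> (0,39) [heading=90, draw]
  FD 16: (0,39) -> (0,55) [heading=90, draw]
  BK 2: (0,55) -> (0,53) [heading=90, draw]
  -- iteration 3/5 --
  FD 5: (0,53) -> (0,58) [heading=90, draw]
  FD 16: (0,58) -> (0,74) [heading=90, draw]
  BK 2: (0,74) -> (0,72) [heading=90, draw]
  -- iteration 4/5 --
  FD 5: (0,72) -> (0,77) [heading=90, draw]
  FD 16: (0,77) -> (0,93) [heading=90, draw]
  BK 2: (0,93) -> (0,91) [heading=90, draw]
  -- iteration 5/5 --
  FD 5: (0,91) -> (0,96) [heading=90, draw]
  FD 16: (0,96) -> (0,112) [heading=90, draw]
  BK 2: (0,112) -> (0,110) [heading=90, draw]
]
LT 135: heading 90 -> 225
FD 4: (0,110) -> (-2.828,107.172) [heading=225, draw]
PU: pen up
FD 1: (-2.828,107.172) -> (-3.536,106.464) [heading=225, move]
LT 314: heading 225 -> 179
Final: pos=(-3.536,106.464), heading=179, 17 segment(s) drawn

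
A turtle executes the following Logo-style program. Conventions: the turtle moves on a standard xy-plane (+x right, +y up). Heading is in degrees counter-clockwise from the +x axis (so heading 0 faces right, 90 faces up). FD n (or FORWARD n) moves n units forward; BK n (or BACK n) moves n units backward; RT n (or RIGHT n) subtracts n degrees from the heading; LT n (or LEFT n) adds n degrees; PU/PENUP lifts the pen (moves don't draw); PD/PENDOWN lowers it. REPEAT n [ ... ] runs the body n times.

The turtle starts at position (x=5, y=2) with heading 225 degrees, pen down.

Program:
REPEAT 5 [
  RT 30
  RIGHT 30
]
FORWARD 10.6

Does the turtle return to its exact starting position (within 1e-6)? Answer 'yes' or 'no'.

Executing turtle program step by step:
Start: pos=(5,2), heading=225, pen down
REPEAT 5 [
  -- iteration 1/5 --
  RT 30: heading 225 -> 195
  RT 30: heading 195 -> 165
  -- iteration 2/5 --
  RT 30: heading 165 -> 135
  RT 30: heading 135 -> 105
  -- iteration 3/5 --
  RT 30: heading 105 -> 75
  RT 30: heading 75 -> 45
  -- iteration 4/5 --
  RT 30: heading 45 -> 15
  RT 30: heading 15 -> 345
  -- iteration 5/5 --
  RT 30: heading 345 -> 315
  RT 30: heading 315 -> 285
]
FD 10.6: (5,2) -> (7.743,-8.239) [heading=285, draw]
Final: pos=(7.743,-8.239), heading=285, 1 segment(s) drawn

Start position: (5, 2)
Final position: (7.743, -8.239)
Distance = 10.6; >= 1e-6 -> NOT closed

Answer: no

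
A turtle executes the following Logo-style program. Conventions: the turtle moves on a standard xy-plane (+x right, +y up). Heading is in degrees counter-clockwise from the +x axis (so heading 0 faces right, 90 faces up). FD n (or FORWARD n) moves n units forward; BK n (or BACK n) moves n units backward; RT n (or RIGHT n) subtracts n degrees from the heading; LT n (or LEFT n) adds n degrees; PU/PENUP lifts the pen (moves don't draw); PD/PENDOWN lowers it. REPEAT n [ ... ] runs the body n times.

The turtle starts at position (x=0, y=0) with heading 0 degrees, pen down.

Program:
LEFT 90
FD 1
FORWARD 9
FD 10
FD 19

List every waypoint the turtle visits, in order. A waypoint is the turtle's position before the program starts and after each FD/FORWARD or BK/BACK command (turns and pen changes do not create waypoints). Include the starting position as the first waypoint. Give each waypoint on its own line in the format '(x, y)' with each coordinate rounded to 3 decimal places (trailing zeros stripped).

Executing turtle program step by step:
Start: pos=(0,0), heading=0, pen down
LT 90: heading 0 -> 90
FD 1: (0,0) -> (0,1) [heading=90, draw]
FD 9: (0,1) -> (0,10) [heading=90, draw]
FD 10: (0,10) -> (0,20) [heading=90, draw]
FD 19: (0,20) -> (0,39) [heading=90, draw]
Final: pos=(0,39), heading=90, 4 segment(s) drawn
Waypoints (5 total):
(0, 0)
(0, 1)
(0, 10)
(0, 20)
(0, 39)

Answer: (0, 0)
(0, 1)
(0, 10)
(0, 20)
(0, 39)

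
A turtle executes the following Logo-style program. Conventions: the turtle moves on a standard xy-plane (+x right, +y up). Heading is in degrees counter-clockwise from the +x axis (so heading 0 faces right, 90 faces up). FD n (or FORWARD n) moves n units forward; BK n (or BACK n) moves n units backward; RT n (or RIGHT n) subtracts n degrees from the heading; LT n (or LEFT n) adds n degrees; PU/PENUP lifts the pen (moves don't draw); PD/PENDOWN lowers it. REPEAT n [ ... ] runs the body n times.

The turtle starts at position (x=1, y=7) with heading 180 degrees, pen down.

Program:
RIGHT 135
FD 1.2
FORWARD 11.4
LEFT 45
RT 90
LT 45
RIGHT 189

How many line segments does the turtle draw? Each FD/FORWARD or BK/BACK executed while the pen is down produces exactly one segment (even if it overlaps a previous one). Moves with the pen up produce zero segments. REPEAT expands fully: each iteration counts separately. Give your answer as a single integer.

Executing turtle program step by step:
Start: pos=(1,7), heading=180, pen down
RT 135: heading 180 -> 45
FD 1.2: (1,7) -> (1.849,7.849) [heading=45, draw]
FD 11.4: (1.849,7.849) -> (9.91,15.91) [heading=45, draw]
LT 45: heading 45 -> 90
RT 90: heading 90 -> 0
LT 45: heading 0 -> 45
RT 189: heading 45 -> 216
Final: pos=(9.91,15.91), heading=216, 2 segment(s) drawn
Segments drawn: 2

Answer: 2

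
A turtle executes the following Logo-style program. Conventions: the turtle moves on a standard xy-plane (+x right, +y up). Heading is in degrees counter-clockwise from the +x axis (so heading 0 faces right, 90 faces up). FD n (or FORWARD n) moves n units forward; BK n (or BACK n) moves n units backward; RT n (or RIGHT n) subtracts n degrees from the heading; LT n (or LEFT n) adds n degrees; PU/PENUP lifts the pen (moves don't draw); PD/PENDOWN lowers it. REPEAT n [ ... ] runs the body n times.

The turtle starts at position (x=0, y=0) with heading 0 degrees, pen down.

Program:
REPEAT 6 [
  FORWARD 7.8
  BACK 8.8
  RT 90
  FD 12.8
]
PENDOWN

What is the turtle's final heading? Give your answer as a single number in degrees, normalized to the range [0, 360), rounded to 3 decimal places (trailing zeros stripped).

Answer: 180

Derivation:
Executing turtle program step by step:
Start: pos=(0,0), heading=0, pen down
REPEAT 6 [
  -- iteration 1/6 --
  FD 7.8: (0,0) -> (7.8,0) [heading=0, draw]
  BK 8.8: (7.8,0) -> (-1,0) [heading=0, draw]
  RT 90: heading 0 -> 270
  FD 12.8: (-1,0) -> (-1,-12.8) [heading=270, draw]
  -- iteration 2/6 --
  FD 7.8: (-1,-12.8) -> (-1,-20.6) [heading=270, draw]
  BK 8.8: (-1,-20.6) -> (-1,-11.8) [heading=270, draw]
  RT 90: heading 270 -> 180
  FD 12.8: (-1,-11.8) -> (-13.8,-11.8) [heading=180, draw]
  -- iteration 3/6 --
  FD 7.8: (-13.8,-11.8) -> (-21.6,-11.8) [heading=180, draw]
  BK 8.8: (-21.6,-11.8) -> (-12.8,-11.8) [heading=180, draw]
  RT 90: heading 180 -> 90
  FD 12.8: (-12.8,-11.8) -> (-12.8,1) [heading=90, draw]
  -- iteration 4/6 --
  FD 7.8: (-12.8,1) -> (-12.8,8.8) [heading=90, draw]
  BK 8.8: (-12.8,8.8) -> (-12.8,0) [heading=90, draw]
  RT 90: heading 90 -> 0
  FD 12.8: (-12.8,0) -> (0,0) [heading=0, draw]
  -- iteration 5/6 --
  FD 7.8: (0,0) -> (7.8,0) [heading=0, draw]
  BK 8.8: (7.8,0) -> (-1,0) [heading=0, draw]
  RT 90: heading 0 -> 270
  FD 12.8: (-1,0) -> (-1,-12.8) [heading=270, draw]
  -- iteration 6/6 --
  FD 7.8: (-1,-12.8) -> (-1,-20.6) [heading=270, draw]
  BK 8.8: (-1,-20.6) -> (-1,-11.8) [heading=270, draw]
  RT 90: heading 270 -> 180
  FD 12.8: (-1,-11.8) -> (-13.8,-11.8) [heading=180, draw]
]
PD: pen down
Final: pos=(-13.8,-11.8), heading=180, 18 segment(s) drawn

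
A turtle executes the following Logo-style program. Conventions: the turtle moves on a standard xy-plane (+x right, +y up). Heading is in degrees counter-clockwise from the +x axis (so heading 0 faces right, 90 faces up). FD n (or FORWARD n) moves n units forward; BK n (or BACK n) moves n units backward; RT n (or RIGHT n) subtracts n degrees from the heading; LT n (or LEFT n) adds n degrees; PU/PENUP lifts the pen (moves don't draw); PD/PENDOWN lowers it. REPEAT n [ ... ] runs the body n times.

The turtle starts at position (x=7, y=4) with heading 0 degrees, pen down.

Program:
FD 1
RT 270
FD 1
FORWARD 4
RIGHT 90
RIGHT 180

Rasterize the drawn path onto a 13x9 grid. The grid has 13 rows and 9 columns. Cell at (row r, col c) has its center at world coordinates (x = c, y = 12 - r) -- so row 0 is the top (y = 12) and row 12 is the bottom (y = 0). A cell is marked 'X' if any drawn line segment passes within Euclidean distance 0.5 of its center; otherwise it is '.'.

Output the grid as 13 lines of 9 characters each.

Answer: .........
.........
.........
........X
........X
........X
........X
........X
.......XX
.........
.........
.........
.........

Derivation:
Segment 0: (7,4) -> (8,4)
Segment 1: (8,4) -> (8,5)
Segment 2: (8,5) -> (8,9)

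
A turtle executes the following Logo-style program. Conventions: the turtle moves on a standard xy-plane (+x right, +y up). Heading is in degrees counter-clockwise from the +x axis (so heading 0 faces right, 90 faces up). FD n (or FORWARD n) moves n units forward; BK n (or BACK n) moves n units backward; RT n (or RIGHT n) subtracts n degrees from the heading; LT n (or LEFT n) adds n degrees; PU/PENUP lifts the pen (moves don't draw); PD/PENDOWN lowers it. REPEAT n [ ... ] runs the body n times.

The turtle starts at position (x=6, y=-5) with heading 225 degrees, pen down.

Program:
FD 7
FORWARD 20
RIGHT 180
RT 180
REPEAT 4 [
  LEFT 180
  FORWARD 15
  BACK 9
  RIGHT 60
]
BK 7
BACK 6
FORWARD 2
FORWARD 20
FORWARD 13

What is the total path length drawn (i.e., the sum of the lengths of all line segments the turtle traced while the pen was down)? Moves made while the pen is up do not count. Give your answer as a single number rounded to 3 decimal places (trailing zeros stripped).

Executing turtle program step by step:
Start: pos=(6,-5), heading=225, pen down
FD 7: (6,-5) -> (1.05,-9.95) [heading=225, draw]
FD 20: (1.05,-9.95) -> (-13.092,-24.092) [heading=225, draw]
RT 180: heading 225 -> 45
RT 180: heading 45 -> 225
REPEAT 4 [
  -- iteration 1/4 --
  LT 180: heading 225 -> 45
  FD 15: (-13.092,-24.092) -> (-2.485,-13.485) [heading=45, draw]
  BK 9: (-2.485,-13.485) -> (-8.849,-19.849) [heading=45, draw]
  RT 60: heading 45 -> 345
  -- iteration 2/4 --
  LT 180: heading 345 -> 165
  FD 15: (-8.849,-19.849) -> (-23.338,-15.967) [heading=165, draw]
  BK 9: (-23.338,-15.967) -> (-14.645,-18.296) [heading=165, draw]
  RT 60: heading 165 -> 105
  -- iteration 3/4 --
  LT 180: heading 105 -> 285
  FD 15: (-14.645,-18.296) -> (-10.763,-32.785) [heading=285, draw]
  BK 9: (-10.763,-32.785) -> (-13.092,-24.092) [heading=285, draw]
  RT 60: heading 285 -> 225
  -- iteration 4/4 --
  LT 180: heading 225 -> 45
  FD 15: (-13.092,-24.092) -> (-2.485,-13.485) [heading=45, draw]
  BK 9: (-2.485,-13.485) -> (-8.849,-19.849) [heading=45, draw]
  RT 60: heading 45 -> 345
]
BK 7: (-8.849,-19.849) -> (-15.611,-18.038) [heading=345, draw]
BK 6: (-15.611,-18.038) -> (-21.406,-16.485) [heading=345, draw]
FD 2: (-21.406,-16.485) -> (-19.474,-17.002) [heading=345, draw]
FD 20: (-19.474,-17.002) -> (-0.156,-22.179) [heading=345, draw]
FD 13: (-0.156,-22.179) -> (12.401,-25.543) [heading=345, draw]
Final: pos=(12.401,-25.543), heading=345, 15 segment(s) drawn

Segment lengths:
  seg 1: (6,-5) -> (1.05,-9.95), length = 7
  seg 2: (1.05,-9.95) -> (-13.092,-24.092), length = 20
  seg 3: (-13.092,-24.092) -> (-2.485,-13.485), length = 15
  seg 4: (-2.485,-13.485) -> (-8.849,-19.849), length = 9
  seg 5: (-8.849,-19.849) -> (-23.338,-15.967), length = 15
  seg 6: (-23.338,-15.967) -> (-14.645,-18.296), length = 9
  seg 7: (-14.645,-18.296) -> (-10.763,-32.785), length = 15
  seg 8: (-10.763,-32.785) -> (-13.092,-24.092), length = 9
  seg 9: (-13.092,-24.092) -> (-2.485,-13.485), length = 15
  seg 10: (-2.485,-13.485) -> (-8.849,-19.849), length = 9
  seg 11: (-8.849,-19.849) -> (-15.611,-18.038), length = 7
  seg 12: (-15.611,-18.038) -> (-21.406,-16.485), length = 6
  seg 13: (-21.406,-16.485) -> (-19.474,-17.002), length = 2
  seg 14: (-19.474,-17.002) -> (-0.156,-22.179), length = 20
  seg 15: (-0.156,-22.179) -> (12.401,-25.543), length = 13
Total = 171

Answer: 171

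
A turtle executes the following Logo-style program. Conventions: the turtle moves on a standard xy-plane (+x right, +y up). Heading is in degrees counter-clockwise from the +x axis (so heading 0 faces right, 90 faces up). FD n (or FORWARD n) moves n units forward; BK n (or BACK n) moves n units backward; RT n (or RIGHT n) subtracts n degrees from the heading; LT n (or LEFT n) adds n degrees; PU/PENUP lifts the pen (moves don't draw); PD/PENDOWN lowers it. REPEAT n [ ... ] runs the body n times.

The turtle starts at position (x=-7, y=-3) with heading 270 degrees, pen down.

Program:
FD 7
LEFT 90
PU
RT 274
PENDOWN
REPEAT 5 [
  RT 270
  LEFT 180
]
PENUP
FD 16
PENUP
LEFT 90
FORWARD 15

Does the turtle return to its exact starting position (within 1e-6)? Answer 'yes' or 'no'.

Executing turtle program step by step:
Start: pos=(-7,-3), heading=270, pen down
FD 7: (-7,-3) -> (-7,-10) [heading=270, draw]
LT 90: heading 270 -> 0
PU: pen up
RT 274: heading 0 -> 86
PD: pen down
REPEAT 5 [
  -- iteration 1/5 --
  RT 270: heading 86 -> 176
  LT 180: heading 176 -> 356
  -- iteration 2/5 --
  RT 270: heading 356 -> 86
  LT 180: heading 86 -> 266
  -- iteration 3/5 --
  RT 270: heading 266 -> 356
  LT 180: heading 356 -> 176
  -- iteration 4/5 --
  RT 270: heading 176 -> 266
  LT 180: heading 266 -> 86
  -- iteration 5/5 --
  RT 270: heading 86 -> 176
  LT 180: heading 176 -> 356
]
PU: pen up
FD 16: (-7,-10) -> (8.961,-11.116) [heading=356, move]
PU: pen up
LT 90: heading 356 -> 86
FD 15: (8.961,-11.116) -> (10.007,3.847) [heading=86, move]
Final: pos=(10.007,3.847), heading=86, 1 segment(s) drawn

Start position: (-7, -3)
Final position: (10.007, 3.847)
Distance = 18.334; >= 1e-6 -> NOT closed

Answer: no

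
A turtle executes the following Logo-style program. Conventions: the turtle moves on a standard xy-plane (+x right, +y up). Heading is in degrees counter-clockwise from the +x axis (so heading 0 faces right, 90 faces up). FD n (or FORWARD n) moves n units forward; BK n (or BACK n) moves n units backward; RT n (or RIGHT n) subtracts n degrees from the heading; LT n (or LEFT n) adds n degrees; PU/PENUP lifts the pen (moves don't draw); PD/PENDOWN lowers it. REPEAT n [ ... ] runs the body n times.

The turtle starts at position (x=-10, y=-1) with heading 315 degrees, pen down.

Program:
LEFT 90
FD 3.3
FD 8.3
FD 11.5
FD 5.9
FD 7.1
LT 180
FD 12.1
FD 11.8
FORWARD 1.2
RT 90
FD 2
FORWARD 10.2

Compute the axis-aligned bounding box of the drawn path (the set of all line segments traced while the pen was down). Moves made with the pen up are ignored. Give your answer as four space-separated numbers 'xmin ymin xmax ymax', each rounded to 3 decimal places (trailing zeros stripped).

Answer: -10.849 -1 15.527 24.527

Derivation:
Executing turtle program step by step:
Start: pos=(-10,-1), heading=315, pen down
LT 90: heading 315 -> 45
FD 3.3: (-10,-1) -> (-7.667,1.333) [heading=45, draw]
FD 8.3: (-7.667,1.333) -> (-1.798,7.202) [heading=45, draw]
FD 11.5: (-1.798,7.202) -> (6.334,15.334) [heading=45, draw]
FD 5.9: (6.334,15.334) -> (10.506,19.506) [heading=45, draw]
FD 7.1: (10.506,19.506) -> (15.527,24.527) [heading=45, draw]
LT 180: heading 45 -> 225
FD 12.1: (15.527,24.527) -> (6.971,15.971) [heading=225, draw]
FD 11.8: (6.971,15.971) -> (-1.373,7.627) [heading=225, draw]
FD 1.2: (-1.373,7.627) -> (-2.222,6.778) [heading=225, draw]
RT 90: heading 225 -> 135
FD 2: (-2.222,6.778) -> (-3.636,8.192) [heading=135, draw]
FD 10.2: (-3.636,8.192) -> (-10.849,15.405) [heading=135, draw]
Final: pos=(-10.849,15.405), heading=135, 10 segment(s) drawn

Segment endpoints: x in {-10.849, -10, -7.667, -3.636, -2.222, -1.798, -1.373, 6.334, 6.971, 10.506, 15.527}, y in {-1, 1.333, 6.778, 7.202, 7.627, 8.192, 15.334, 15.405, 15.971, 19.506, 24.527}
xmin=-10.849, ymin=-1, xmax=15.527, ymax=24.527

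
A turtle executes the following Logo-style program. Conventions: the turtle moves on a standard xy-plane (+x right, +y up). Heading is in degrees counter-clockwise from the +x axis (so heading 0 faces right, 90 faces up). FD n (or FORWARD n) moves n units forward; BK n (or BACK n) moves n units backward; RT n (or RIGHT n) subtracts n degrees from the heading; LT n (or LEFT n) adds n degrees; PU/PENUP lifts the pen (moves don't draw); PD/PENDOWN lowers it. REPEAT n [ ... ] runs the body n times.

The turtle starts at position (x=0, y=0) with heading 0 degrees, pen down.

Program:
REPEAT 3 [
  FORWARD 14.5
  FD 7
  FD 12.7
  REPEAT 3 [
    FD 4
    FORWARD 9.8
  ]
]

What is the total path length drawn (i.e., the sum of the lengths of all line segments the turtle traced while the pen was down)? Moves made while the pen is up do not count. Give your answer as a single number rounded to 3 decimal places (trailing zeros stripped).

Executing turtle program step by step:
Start: pos=(0,0), heading=0, pen down
REPEAT 3 [
  -- iteration 1/3 --
  FD 14.5: (0,0) -> (14.5,0) [heading=0, draw]
  FD 7: (14.5,0) -> (21.5,0) [heading=0, draw]
  FD 12.7: (21.5,0) -> (34.2,0) [heading=0, draw]
  REPEAT 3 [
    -- iteration 1/3 --
    FD 4: (34.2,0) -> (38.2,0) [heading=0, draw]
    FD 9.8: (38.2,0) -> (48,0) [heading=0, draw]
    -- iteration 2/3 --
    FD 4: (48,0) -> (52,0) [heading=0, draw]
    FD 9.8: (52,0) -> (61.8,0) [heading=0, draw]
    -- iteration 3/3 --
    FD 4: (61.8,0) -> (65.8,0) [heading=0, draw]
    FD 9.8: (65.8,0) -> (75.6,0) [heading=0, draw]
  ]
  -- iteration 2/3 --
  FD 14.5: (75.6,0) -> (90.1,0) [heading=0, draw]
  FD 7: (90.1,0) -> (97.1,0) [heading=0, draw]
  FD 12.7: (97.1,0) -> (109.8,0) [heading=0, draw]
  REPEAT 3 [
    -- iteration 1/3 --
    FD 4: (109.8,0) -> (113.8,0) [heading=0, draw]
    FD 9.8: (113.8,0) -> (123.6,0) [heading=0, draw]
    -- iteration 2/3 --
    FD 4: (123.6,0) -> (127.6,0) [heading=0, draw]
    FD 9.8: (127.6,0) -> (137.4,0) [heading=0, draw]
    -- iteration 3/3 --
    FD 4: (137.4,0) -> (141.4,0) [heading=0, draw]
    FD 9.8: (141.4,0) -> (151.2,0) [heading=0, draw]
  ]
  -- iteration 3/3 --
  FD 14.5: (151.2,0) -> (165.7,0) [heading=0, draw]
  FD 7: (165.7,0) -> (172.7,0) [heading=0, draw]
  FD 12.7: (172.7,0) -> (185.4,0) [heading=0, draw]
  REPEAT 3 [
    -- iteration 1/3 --
    FD 4: (185.4,0) -> (189.4,0) [heading=0, draw]
    FD 9.8: (189.4,0) -> (199.2,0) [heading=0, draw]
    -- iteration 2/3 --
    FD 4: (199.2,0) -> (203.2,0) [heading=0, draw]
    FD 9.8: (203.2,0) -> (213,0) [heading=0, draw]
    -- iteration 3/3 --
    FD 4: (213,0) -> (217,0) [heading=0, draw]
    FD 9.8: (217,0) -> (226.8,0) [heading=0, draw]
  ]
]
Final: pos=(226.8,0), heading=0, 27 segment(s) drawn

Segment lengths:
  seg 1: (0,0) -> (14.5,0), length = 14.5
  seg 2: (14.5,0) -> (21.5,0), length = 7
  seg 3: (21.5,0) -> (34.2,0), length = 12.7
  seg 4: (34.2,0) -> (38.2,0), length = 4
  seg 5: (38.2,0) -> (48,0), length = 9.8
  seg 6: (48,0) -> (52,0), length = 4
  seg 7: (52,0) -> (61.8,0), length = 9.8
  seg 8: (61.8,0) -> (65.8,0), length = 4
  seg 9: (65.8,0) -> (75.6,0), length = 9.8
  seg 10: (75.6,0) -> (90.1,0), length = 14.5
  seg 11: (90.1,0) -> (97.1,0), length = 7
  seg 12: (97.1,0) -> (109.8,0), length = 12.7
  seg 13: (109.8,0) -> (113.8,0), length = 4
  seg 14: (113.8,0) -> (123.6,0), length = 9.8
  seg 15: (123.6,0) -> (127.6,0), length = 4
  seg 16: (127.6,0) -> (137.4,0), length = 9.8
  seg 17: (137.4,0) -> (141.4,0), length = 4
  seg 18: (141.4,0) -> (151.2,0), length = 9.8
  seg 19: (151.2,0) -> (165.7,0), length = 14.5
  seg 20: (165.7,0) -> (172.7,0), length = 7
  seg 21: (172.7,0) -> (185.4,0), length = 12.7
  seg 22: (185.4,0) -> (189.4,0), length = 4
  seg 23: (189.4,0) -> (199.2,0), length = 9.8
  seg 24: (199.2,0) -> (203.2,0), length = 4
  seg 25: (203.2,0) -> (213,0), length = 9.8
  seg 26: (213,0) -> (217,0), length = 4
  seg 27: (217,0) -> (226.8,0), length = 9.8
Total = 226.8

Answer: 226.8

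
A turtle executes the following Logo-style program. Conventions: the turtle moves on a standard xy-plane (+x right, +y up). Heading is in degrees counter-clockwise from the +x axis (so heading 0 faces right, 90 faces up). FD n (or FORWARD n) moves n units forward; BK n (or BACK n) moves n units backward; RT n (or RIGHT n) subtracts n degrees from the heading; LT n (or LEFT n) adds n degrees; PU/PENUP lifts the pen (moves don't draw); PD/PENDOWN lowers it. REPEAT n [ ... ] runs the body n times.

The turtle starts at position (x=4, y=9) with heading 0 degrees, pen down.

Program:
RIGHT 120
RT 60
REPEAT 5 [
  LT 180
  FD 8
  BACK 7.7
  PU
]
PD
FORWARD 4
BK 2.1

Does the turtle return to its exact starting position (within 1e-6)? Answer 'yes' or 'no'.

Executing turtle program step by step:
Start: pos=(4,9), heading=0, pen down
RT 120: heading 0 -> 240
RT 60: heading 240 -> 180
REPEAT 5 [
  -- iteration 1/5 --
  LT 180: heading 180 -> 0
  FD 8: (4,9) -> (12,9) [heading=0, draw]
  BK 7.7: (12,9) -> (4.3,9) [heading=0, draw]
  PU: pen up
  -- iteration 2/5 --
  LT 180: heading 0 -> 180
  FD 8: (4.3,9) -> (-3.7,9) [heading=180, move]
  BK 7.7: (-3.7,9) -> (4,9) [heading=180, move]
  PU: pen up
  -- iteration 3/5 --
  LT 180: heading 180 -> 0
  FD 8: (4,9) -> (12,9) [heading=0, move]
  BK 7.7: (12,9) -> (4.3,9) [heading=0, move]
  PU: pen up
  -- iteration 4/5 --
  LT 180: heading 0 -> 180
  FD 8: (4.3,9) -> (-3.7,9) [heading=180, move]
  BK 7.7: (-3.7,9) -> (4,9) [heading=180, move]
  PU: pen up
  -- iteration 5/5 --
  LT 180: heading 180 -> 0
  FD 8: (4,9) -> (12,9) [heading=0, move]
  BK 7.7: (12,9) -> (4.3,9) [heading=0, move]
  PU: pen up
]
PD: pen down
FD 4: (4.3,9) -> (8.3,9) [heading=0, draw]
BK 2.1: (8.3,9) -> (6.2,9) [heading=0, draw]
Final: pos=(6.2,9), heading=0, 4 segment(s) drawn

Start position: (4, 9)
Final position: (6.2, 9)
Distance = 2.2; >= 1e-6 -> NOT closed

Answer: no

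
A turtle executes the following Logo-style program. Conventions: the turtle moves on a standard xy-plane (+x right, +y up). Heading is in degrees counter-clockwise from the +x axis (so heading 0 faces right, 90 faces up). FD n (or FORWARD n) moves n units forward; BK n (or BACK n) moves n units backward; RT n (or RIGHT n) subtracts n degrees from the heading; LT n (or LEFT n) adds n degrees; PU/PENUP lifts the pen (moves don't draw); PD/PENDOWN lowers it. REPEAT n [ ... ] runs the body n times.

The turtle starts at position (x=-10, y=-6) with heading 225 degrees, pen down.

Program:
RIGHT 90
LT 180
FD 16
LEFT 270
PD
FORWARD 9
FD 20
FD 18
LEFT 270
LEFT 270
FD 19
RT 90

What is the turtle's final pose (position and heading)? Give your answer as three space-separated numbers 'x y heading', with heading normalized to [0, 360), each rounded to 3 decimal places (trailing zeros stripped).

Executing turtle program step by step:
Start: pos=(-10,-6), heading=225, pen down
RT 90: heading 225 -> 135
LT 180: heading 135 -> 315
FD 16: (-10,-6) -> (1.314,-17.314) [heading=315, draw]
LT 270: heading 315 -> 225
PD: pen down
FD 9: (1.314,-17.314) -> (-5.05,-23.678) [heading=225, draw]
FD 20: (-5.05,-23.678) -> (-19.192,-37.82) [heading=225, draw]
FD 18: (-19.192,-37.82) -> (-31.92,-50.548) [heading=225, draw]
LT 270: heading 225 -> 135
LT 270: heading 135 -> 45
FD 19: (-31.92,-50.548) -> (-18.485,-37.113) [heading=45, draw]
RT 90: heading 45 -> 315
Final: pos=(-18.485,-37.113), heading=315, 5 segment(s) drawn

Answer: -18.485 -37.113 315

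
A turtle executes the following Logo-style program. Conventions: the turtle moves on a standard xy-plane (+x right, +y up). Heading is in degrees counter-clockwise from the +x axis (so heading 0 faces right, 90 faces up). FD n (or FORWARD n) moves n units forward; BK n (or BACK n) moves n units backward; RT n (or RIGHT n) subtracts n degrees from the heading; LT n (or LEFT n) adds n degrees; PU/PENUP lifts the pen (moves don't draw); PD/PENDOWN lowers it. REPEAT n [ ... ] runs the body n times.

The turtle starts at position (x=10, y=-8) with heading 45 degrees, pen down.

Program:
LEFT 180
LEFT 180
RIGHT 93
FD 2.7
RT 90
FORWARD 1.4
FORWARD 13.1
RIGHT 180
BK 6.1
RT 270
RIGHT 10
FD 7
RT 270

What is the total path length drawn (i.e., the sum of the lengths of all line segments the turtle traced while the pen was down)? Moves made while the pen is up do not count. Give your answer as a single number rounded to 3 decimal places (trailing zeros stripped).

Executing turtle program step by step:
Start: pos=(10,-8), heading=45, pen down
LT 180: heading 45 -> 225
LT 180: heading 225 -> 45
RT 93: heading 45 -> 312
FD 2.7: (10,-8) -> (11.807,-10.006) [heading=312, draw]
RT 90: heading 312 -> 222
FD 1.4: (11.807,-10.006) -> (10.766,-10.943) [heading=222, draw]
FD 13.1: (10.766,-10.943) -> (1.031,-19.709) [heading=222, draw]
RT 180: heading 222 -> 42
BK 6.1: (1.031,-19.709) -> (-3.502,-23.791) [heading=42, draw]
RT 270: heading 42 -> 132
RT 10: heading 132 -> 122
FD 7: (-3.502,-23.791) -> (-7.212,-17.854) [heading=122, draw]
RT 270: heading 122 -> 212
Final: pos=(-7.212,-17.854), heading=212, 5 segment(s) drawn

Segment lengths:
  seg 1: (10,-8) -> (11.807,-10.006), length = 2.7
  seg 2: (11.807,-10.006) -> (10.766,-10.943), length = 1.4
  seg 3: (10.766,-10.943) -> (1.031,-19.709), length = 13.1
  seg 4: (1.031,-19.709) -> (-3.502,-23.791), length = 6.1
  seg 5: (-3.502,-23.791) -> (-7.212,-17.854), length = 7
Total = 30.3

Answer: 30.3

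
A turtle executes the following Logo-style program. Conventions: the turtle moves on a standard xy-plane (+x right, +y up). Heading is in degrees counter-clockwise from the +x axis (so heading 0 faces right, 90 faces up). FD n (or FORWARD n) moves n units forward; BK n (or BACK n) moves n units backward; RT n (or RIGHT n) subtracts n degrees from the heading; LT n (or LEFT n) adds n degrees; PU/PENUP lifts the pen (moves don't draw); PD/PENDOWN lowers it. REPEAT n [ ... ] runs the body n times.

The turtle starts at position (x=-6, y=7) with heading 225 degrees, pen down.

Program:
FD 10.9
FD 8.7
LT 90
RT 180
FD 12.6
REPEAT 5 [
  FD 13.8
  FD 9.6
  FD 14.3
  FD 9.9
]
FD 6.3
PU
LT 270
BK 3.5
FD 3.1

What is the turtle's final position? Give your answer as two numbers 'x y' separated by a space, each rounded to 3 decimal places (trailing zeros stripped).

Answer: -201.798 174.514

Derivation:
Executing turtle program step by step:
Start: pos=(-6,7), heading=225, pen down
FD 10.9: (-6,7) -> (-13.707,-0.707) [heading=225, draw]
FD 8.7: (-13.707,-0.707) -> (-19.859,-6.859) [heading=225, draw]
LT 90: heading 225 -> 315
RT 180: heading 315 -> 135
FD 12.6: (-19.859,-6.859) -> (-28.769,2.05) [heading=135, draw]
REPEAT 5 [
  -- iteration 1/5 --
  FD 13.8: (-28.769,2.05) -> (-38.527,11.808) [heading=135, draw]
  FD 9.6: (-38.527,11.808) -> (-45.315,18.597) [heading=135, draw]
  FD 14.3: (-45.315,18.597) -> (-55.427,28.708) [heading=135, draw]
  FD 9.9: (-55.427,28.708) -> (-62.427,35.709) [heading=135, draw]
  -- iteration 2/5 --
  FD 13.8: (-62.427,35.709) -> (-72.185,45.467) [heading=135, draw]
  FD 9.6: (-72.185,45.467) -> (-78.973,52.255) [heading=135, draw]
  FD 14.3: (-78.973,52.255) -> (-89.085,62.366) [heading=135, draw]
  FD 9.9: (-89.085,62.366) -> (-96.085,69.367) [heading=135, draw]
  -- iteration 3/5 --
  FD 13.8: (-96.085,69.367) -> (-105.843,79.125) [heading=135, draw]
  FD 9.6: (-105.843,79.125) -> (-112.632,85.913) [heading=135, draw]
  FD 14.3: (-112.632,85.913) -> (-122.743,96.025) [heading=135, draw]
  FD 9.9: (-122.743,96.025) -> (-129.744,103.025) [heading=135, draw]
  -- iteration 4/5 --
  FD 13.8: (-129.744,103.025) -> (-139.502,112.783) [heading=135, draw]
  FD 9.6: (-139.502,112.783) -> (-146.29,119.571) [heading=135, draw]
  FD 14.3: (-146.29,119.571) -> (-156.402,129.683) [heading=135, draw]
  FD 9.9: (-156.402,129.683) -> (-163.402,136.683) [heading=135, draw]
  -- iteration 5/5 --
  FD 13.8: (-163.402,136.683) -> (-173.16,146.441) [heading=135, draw]
  FD 9.6: (-173.16,146.441) -> (-179.948,153.23) [heading=135, draw]
  FD 14.3: (-179.948,153.23) -> (-190.06,163.341) [heading=135, draw]
  FD 9.9: (-190.06,163.341) -> (-197.06,170.342) [heading=135, draw]
]
FD 6.3: (-197.06,170.342) -> (-201.515,174.796) [heading=135, draw]
PU: pen up
LT 270: heading 135 -> 45
BK 3.5: (-201.515,174.796) -> (-203.99,172.322) [heading=45, move]
FD 3.1: (-203.99,172.322) -> (-201.798,174.514) [heading=45, move]
Final: pos=(-201.798,174.514), heading=45, 24 segment(s) drawn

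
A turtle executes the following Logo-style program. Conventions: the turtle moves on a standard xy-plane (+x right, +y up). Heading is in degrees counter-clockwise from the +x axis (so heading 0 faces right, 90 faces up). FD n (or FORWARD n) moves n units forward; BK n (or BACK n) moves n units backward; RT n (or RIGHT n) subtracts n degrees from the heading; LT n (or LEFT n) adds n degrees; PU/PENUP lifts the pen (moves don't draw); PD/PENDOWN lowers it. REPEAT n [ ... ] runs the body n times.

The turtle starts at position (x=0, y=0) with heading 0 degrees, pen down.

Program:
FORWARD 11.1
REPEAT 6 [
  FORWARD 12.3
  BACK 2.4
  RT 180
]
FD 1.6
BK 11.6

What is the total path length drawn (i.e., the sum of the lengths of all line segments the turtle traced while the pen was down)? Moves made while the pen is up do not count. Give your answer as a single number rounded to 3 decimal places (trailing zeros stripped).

Executing turtle program step by step:
Start: pos=(0,0), heading=0, pen down
FD 11.1: (0,0) -> (11.1,0) [heading=0, draw]
REPEAT 6 [
  -- iteration 1/6 --
  FD 12.3: (11.1,0) -> (23.4,0) [heading=0, draw]
  BK 2.4: (23.4,0) -> (21,0) [heading=0, draw]
  RT 180: heading 0 -> 180
  -- iteration 2/6 --
  FD 12.3: (21,0) -> (8.7,0) [heading=180, draw]
  BK 2.4: (8.7,0) -> (11.1,0) [heading=180, draw]
  RT 180: heading 180 -> 0
  -- iteration 3/6 --
  FD 12.3: (11.1,0) -> (23.4,0) [heading=0, draw]
  BK 2.4: (23.4,0) -> (21,0) [heading=0, draw]
  RT 180: heading 0 -> 180
  -- iteration 4/6 --
  FD 12.3: (21,0) -> (8.7,0) [heading=180, draw]
  BK 2.4: (8.7,0) -> (11.1,0) [heading=180, draw]
  RT 180: heading 180 -> 0
  -- iteration 5/6 --
  FD 12.3: (11.1,0) -> (23.4,0) [heading=0, draw]
  BK 2.4: (23.4,0) -> (21,0) [heading=0, draw]
  RT 180: heading 0 -> 180
  -- iteration 6/6 --
  FD 12.3: (21,0) -> (8.7,0) [heading=180, draw]
  BK 2.4: (8.7,0) -> (11.1,0) [heading=180, draw]
  RT 180: heading 180 -> 0
]
FD 1.6: (11.1,0) -> (12.7,0) [heading=0, draw]
BK 11.6: (12.7,0) -> (1.1,0) [heading=0, draw]
Final: pos=(1.1,0), heading=0, 15 segment(s) drawn

Segment lengths:
  seg 1: (0,0) -> (11.1,0), length = 11.1
  seg 2: (11.1,0) -> (23.4,0), length = 12.3
  seg 3: (23.4,0) -> (21,0), length = 2.4
  seg 4: (21,0) -> (8.7,0), length = 12.3
  seg 5: (8.7,0) -> (11.1,0), length = 2.4
  seg 6: (11.1,0) -> (23.4,0), length = 12.3
  seg 7: (23.4,0) -> (21,0), length = 2.4
  seg 8: (21,0) -> (8.7,0), length = 12.3
  seg 9: (8.7,0) -> (11.1,0), length = 2.4
  seg 10: (11.1,0) -> (23.4,0), length = 12.3
  seg 11: (23.4,0) -> (21,0), length = 2.4
  seg 12: (21,0) -> (8.7,0), length = 12.3
  seg 13: (8.7,0) -> (11.1,0), length = 2.4
  seg 14: (11.1,0) -> (12.7,0), length = 1.6
  seg 15: (12.7,0) -> (1.1,0), length = 11.6
Total = 112.5

Answer: 112.5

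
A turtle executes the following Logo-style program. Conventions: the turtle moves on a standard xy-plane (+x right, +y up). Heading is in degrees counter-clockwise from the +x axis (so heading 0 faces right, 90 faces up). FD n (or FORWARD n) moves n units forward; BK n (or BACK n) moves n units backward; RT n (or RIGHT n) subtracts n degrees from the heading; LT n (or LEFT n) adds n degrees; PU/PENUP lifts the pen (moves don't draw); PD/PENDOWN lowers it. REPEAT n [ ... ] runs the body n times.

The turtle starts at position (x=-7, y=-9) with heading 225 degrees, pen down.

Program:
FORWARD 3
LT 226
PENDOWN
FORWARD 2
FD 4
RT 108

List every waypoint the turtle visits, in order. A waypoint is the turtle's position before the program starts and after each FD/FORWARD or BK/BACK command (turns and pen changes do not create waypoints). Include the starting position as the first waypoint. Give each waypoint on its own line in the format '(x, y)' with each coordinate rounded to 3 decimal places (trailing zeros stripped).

Executing turtle program step by step:
Start: pos=(-7,-9), heading=225, pen down
FD 3: (-7,-9) -> (-9.121,-11.121) [heading=225, draw]
LT 226: heading 225 -> 91
PD: pen down
FD 2: (-9.121,-11.121) -> (-9.156,-9.122) [heading=91, draw]
FD 4: (-9.156,-9.122) -> (-9.226,-5.122) [heading=91, draw]
RT 108: heading 91 -> 343
Final: pos=(-9.226,-5.122), heading=343, 3 segment(s) drawn
Waypoints (4 total):
(-7, -9)
(-9.121, -11.121)
(-9.156, -9.122)
(-9.226, -5.122)

Answer: (-7, -9)
(-9.121, -11.121)
(-9.156, -9.122)
(-9.226, -5.122)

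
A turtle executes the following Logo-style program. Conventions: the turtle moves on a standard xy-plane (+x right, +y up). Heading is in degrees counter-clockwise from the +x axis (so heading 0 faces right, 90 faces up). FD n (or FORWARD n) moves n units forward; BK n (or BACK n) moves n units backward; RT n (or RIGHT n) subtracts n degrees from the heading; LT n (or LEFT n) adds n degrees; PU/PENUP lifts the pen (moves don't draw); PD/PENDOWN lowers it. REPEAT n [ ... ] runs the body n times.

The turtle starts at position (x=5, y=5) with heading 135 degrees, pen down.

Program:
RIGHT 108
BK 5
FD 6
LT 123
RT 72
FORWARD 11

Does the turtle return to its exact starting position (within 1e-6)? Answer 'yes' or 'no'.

Answer: no

Derivation:
Executing turtle program step by step:
Start: pos=(5,5), heading=135, pen down
RT 108: heading 135 -> 27
BK 5: (5,5) -> (0.545,2.73) [heading=27, draw]
FD 6: (0.545,2.73) -> (5.891,5.454) [heading=27, draw]
LT 123: heading 27 -> 150
RT 72: heading 150 -> 78
FD 11: (5.891,5.454) -> (8.178,16.214) [heading=78, draw]
Final: pos=(8.178,16.214), heading=78, 3 segment(s) drawn

Start position: (5, 5)
Final position: (8.178, 16.214)
Distance = 11.655; >= 1e-6 -> NOT closed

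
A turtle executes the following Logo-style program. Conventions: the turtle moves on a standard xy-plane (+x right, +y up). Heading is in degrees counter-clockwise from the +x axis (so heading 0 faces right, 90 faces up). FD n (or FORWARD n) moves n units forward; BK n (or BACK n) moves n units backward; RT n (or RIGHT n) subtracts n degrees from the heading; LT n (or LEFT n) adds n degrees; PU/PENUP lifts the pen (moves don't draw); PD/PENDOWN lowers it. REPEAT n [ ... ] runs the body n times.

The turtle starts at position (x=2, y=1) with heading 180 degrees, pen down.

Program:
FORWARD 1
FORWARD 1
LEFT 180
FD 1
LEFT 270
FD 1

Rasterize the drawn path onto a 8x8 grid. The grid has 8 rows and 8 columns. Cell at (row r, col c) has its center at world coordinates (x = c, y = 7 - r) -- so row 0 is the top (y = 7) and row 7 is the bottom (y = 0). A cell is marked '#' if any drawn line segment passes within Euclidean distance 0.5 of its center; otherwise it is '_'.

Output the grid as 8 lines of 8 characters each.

Answer: ________
________
________
________
________
________
###_____
_#______

Derivation:
Segment 0: (2,1) -> (1,1)
Segment 1: (1,1) -> (0,1)
Segment 2: (0,1) -> (1,1)
Segment 3: (1,1) -> (1,0)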